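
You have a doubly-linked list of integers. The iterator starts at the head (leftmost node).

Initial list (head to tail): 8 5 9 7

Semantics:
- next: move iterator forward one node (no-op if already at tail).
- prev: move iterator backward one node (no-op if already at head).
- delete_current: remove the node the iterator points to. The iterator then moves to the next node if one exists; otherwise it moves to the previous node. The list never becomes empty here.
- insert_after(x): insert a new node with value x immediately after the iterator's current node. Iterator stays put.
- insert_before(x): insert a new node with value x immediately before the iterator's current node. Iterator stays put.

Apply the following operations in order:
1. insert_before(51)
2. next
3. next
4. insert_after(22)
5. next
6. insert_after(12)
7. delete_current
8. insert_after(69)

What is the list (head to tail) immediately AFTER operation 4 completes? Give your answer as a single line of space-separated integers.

Answer: 51 8 5 9 22 7

Derivation:
After 1 (insert_before(51)): list=[51, 8, 5, 9, 7] cursor@8
After 2 (next): list=[51, 8, 5, 9, 7] cursor@5
After 3 (next): list=[51, 8, 5, 9, 7] cursor@9
After 4 (insert_after(22)): list=[51, 8, 5, 9, 22, 7] cursor@9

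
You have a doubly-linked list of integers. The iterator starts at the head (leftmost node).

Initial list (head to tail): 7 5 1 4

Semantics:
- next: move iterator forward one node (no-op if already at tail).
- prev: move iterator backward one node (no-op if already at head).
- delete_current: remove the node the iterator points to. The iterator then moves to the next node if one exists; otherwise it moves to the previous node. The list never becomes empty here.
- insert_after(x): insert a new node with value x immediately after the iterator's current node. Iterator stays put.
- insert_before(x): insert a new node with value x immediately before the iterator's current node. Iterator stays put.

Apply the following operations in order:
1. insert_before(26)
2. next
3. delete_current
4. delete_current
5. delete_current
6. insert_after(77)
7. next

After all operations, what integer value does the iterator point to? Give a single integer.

After 1 (insert_before(26)): list=[26, 7, 5, 1, 4] cursor@7
After 2 (next): list=[26, 7, 5, 1, 4] cursor@5
After 3 (delete_current): list=[26, 7, 1, 4] cursor@1
After 4 (delete_current): list=[26, 7, 4] cursor@4
After 5 (delete_current): list=[26, 7] cursor@7
After 6 (insert_after(77)): list=[26, 7, 77] cursor@7
After 7 (next): list=[26, 7, 77] cursor@77

Answer: 77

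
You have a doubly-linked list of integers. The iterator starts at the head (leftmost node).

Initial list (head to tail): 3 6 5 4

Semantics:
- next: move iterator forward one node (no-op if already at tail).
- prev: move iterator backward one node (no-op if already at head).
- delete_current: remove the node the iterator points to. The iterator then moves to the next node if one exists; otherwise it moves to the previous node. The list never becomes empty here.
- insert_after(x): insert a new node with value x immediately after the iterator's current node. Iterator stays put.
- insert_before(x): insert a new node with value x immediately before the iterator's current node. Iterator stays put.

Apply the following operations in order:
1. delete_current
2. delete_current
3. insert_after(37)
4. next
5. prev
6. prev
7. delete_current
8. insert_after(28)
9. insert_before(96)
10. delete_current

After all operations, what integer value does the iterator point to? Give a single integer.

After 1 (delete_current): list=[6, 5, 4] cursor@6
After 2 (delete_current): list=[5, 4] cursor@5
After 3 (insert_after(37)): list=[5, 37, 4] cursor@5
After 4 (next): list=[5, 37, 4] cursor@37
After 5 (prev): list=[5, 37, 4] cursor@5
After 6 (prev): list=[5, 37, 4] cursor@5
After 7 (delete_current): list=[37, 4] cursor@37
After 8 (insert_after(28)): list=[37, 28, 4] cursor@37
After 9 (insert_before(96)): list=[96, 37, 28, 4] cursor@37
After 10 (delete_current): list=[96, 28, 4] cursor@28

Answer: 28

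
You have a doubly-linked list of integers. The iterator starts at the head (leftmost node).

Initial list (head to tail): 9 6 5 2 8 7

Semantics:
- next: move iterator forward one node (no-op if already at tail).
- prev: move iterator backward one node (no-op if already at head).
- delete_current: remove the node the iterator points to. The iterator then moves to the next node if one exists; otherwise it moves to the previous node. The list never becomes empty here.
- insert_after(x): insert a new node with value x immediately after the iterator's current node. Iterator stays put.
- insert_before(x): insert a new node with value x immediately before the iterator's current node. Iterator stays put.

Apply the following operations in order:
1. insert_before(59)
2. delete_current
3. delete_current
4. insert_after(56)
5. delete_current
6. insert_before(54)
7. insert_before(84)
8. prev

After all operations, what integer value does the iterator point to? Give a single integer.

Answer: 84

Derivation:
After 1 (insert_before(59)): list=[59, 9, 6, 5, 2, 8, 7] cursor@9
After 2 (delete_current): list=[59, 6, 5, 2, 8, 7] cursor@6
After 3 (delete_current): list=[59, 5, 2, 8, 7] cursor@5
After 4 (insert_after(56)): list=[59, 5, 56, 2, 8, 7] cursor@5
After 5 (delete_current): list=[59, 56, 2, 8, 7] cursor@56
After 6 (insert_before(54)): list=[59, 54, 56, 2, 8, 7] cursor@56
After 7 (insert_before(84)): list=[59, 54, 84, 56, 2, 8, 7] cursor@56
After 8 (prev): list=[59, 54, 84, 56, 2, 8, 7] cursor@84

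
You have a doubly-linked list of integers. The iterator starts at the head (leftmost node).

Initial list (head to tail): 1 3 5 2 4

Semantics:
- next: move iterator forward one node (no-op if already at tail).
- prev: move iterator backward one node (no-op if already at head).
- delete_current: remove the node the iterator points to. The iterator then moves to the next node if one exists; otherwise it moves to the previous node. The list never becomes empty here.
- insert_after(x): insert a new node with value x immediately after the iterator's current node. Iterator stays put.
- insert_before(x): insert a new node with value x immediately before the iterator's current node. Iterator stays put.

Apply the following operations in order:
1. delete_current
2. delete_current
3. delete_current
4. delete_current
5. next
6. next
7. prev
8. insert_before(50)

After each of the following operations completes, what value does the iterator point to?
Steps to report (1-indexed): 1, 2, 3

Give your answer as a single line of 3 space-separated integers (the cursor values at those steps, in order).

Answer: 3 5 2

Derivation:
After 1 (delete_current): list=[3, 5, 2, 4] cursor@3
After 2 (delete_current): list=[5, 2, 4] cursor@5
After 3 (delete_current): list=[2, 4] cursor@2
After 4 (delete_current): list=[4] cursor@4
After 5 (next): list=[4] cursor@4
After 6 (next): list=[4] cursor@4
After 7 (prev): list=[4] cursor@4
After 8 (insert_before(50)): list=[50, 4] cursor@4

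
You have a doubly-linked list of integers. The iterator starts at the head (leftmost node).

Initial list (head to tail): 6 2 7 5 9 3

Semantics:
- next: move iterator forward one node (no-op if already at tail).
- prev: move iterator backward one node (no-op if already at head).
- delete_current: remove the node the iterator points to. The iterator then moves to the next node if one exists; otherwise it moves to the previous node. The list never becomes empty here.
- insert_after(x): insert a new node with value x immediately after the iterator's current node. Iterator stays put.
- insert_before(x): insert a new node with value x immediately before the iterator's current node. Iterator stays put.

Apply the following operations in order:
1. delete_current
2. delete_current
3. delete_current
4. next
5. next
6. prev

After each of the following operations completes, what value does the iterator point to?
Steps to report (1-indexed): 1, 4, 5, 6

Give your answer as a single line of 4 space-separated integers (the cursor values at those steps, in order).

After 1 (delete_current): list=[2, 7, 5, 9, 3] cursor@2
After 2 (delete_current): list=[7, 5, 9, 3] cursor@7
After 3 (delete_current): list=[5, 9, 3] cursor@5
After 4 (next): list=[5, 9, 3] cursor@9
After 5 (next): list=[5, 9, 3] cursor@3
After 6 (prev): list=[5, 9, 3] cursor@9

Answer: 2 9 3 9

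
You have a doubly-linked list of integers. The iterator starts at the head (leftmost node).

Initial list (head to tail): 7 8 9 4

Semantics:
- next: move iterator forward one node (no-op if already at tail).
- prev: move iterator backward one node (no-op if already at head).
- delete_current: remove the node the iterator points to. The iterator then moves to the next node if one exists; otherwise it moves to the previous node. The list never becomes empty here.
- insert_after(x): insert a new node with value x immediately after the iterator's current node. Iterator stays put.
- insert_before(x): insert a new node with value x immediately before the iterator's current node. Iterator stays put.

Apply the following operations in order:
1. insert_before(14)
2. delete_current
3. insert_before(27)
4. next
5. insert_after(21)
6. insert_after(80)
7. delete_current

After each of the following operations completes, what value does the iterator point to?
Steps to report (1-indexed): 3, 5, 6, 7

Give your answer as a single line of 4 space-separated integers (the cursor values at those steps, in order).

Answer: 8 9 9 80

Derivation:
After 1 (insert_before(14)): list=[14, 7, 8, 9, 4] cursor@7
After 2 (delete_current): list=[14, 8, 9, 4] cursor@8
After 3 (insert_before(27)): list=[14, 27, 8, 9, 4] cursor@8
After 4 (next): list=[14, 27, 8, 9, 4] cursor@9
After 5 (insert_after(21)): list=[14, 27, 8, 9, 21, 4] cursor@9
After 6 (insert_after(80)): list=[14, 27, 8, 9, 80, 21, 4] cursor@9
After 7 (delete_current): list=[14, 27, 8, 80, 21, 4] cursor@80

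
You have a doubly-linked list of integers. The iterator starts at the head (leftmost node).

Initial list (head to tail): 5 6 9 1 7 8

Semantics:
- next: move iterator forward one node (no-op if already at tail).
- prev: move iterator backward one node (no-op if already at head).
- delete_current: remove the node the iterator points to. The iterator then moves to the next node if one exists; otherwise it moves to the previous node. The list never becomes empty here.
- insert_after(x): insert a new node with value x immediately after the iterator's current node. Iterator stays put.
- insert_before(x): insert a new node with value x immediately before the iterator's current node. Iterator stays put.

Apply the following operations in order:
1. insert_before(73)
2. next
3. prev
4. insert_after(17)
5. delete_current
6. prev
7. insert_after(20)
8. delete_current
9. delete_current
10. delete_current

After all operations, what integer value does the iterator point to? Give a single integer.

After 1 (insert_before(73)): list=[73, 5, 6, 9, 1, 7, 8] cursor@5
After 2 (next): list=[73, 5, 6, 9, 1, 7, 8] cursor@6
After 3 (prev): list=[73, 5, 6, 9, 1, 7, 8] cursor@5
After 4 (insert_after(17)): list=[73, 5, 17, 6, 9, 1, 7, 8] cursor@5
After 5 (delete_current): list=[73, 17, 6, 9, 1, 7, 8] cursor@17
After 6 (prev): list=[73, 17, 6, 9, 1, 7, 8] cursor@73
After 7 (insert_after(20)): list=[73, 20, 17, 6, 9, 1, 7, 8] cursor@73
After 8 (delete_current): list=[20, 17, 6, 9, 1, 7, 8] cursor@20
After 9 (delete_current): list=[17, 6, 9, 1, 7, 8] cursor@17
After 10 (delete_current): list=[6, 9, 1, 7, 8] cursor@6

Answer: 6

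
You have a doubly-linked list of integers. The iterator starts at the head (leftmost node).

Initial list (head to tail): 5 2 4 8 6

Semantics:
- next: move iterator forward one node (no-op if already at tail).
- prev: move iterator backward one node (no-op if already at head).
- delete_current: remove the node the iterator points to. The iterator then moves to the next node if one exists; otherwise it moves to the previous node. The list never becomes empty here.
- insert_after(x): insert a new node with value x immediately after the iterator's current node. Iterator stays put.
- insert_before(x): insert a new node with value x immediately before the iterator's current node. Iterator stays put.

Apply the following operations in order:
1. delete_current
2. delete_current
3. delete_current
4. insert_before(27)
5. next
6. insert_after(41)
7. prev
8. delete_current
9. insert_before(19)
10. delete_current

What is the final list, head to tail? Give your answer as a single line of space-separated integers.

After 1 (delete_current): list=[2, 4, 8, 6] cursor@2
After 2 (delete_current): list=[4, 8, 6] cursor@4
After 3 (delete_current): list=[8, 6] cursor@8
After 4 (insert_before(27)): list=[27, 8, 6] cursor@8
After 5 (next): list=[27, 8, 6] cursor@6
After 6 (insert_after(41)): list=[27, 8, 6, 41] cursor@6
After 7 (prev): list=[27, 8, 6, 41] cursor@8
After 8 (delete_current): list=[27, 6, 41] cursor@6
After 9 (insert_before(19)): list=[27, 19, 6, 41] cursor@6
After 10 (delete_current): list=[27, 19, 41] cursor@41

Answer: 27 19 41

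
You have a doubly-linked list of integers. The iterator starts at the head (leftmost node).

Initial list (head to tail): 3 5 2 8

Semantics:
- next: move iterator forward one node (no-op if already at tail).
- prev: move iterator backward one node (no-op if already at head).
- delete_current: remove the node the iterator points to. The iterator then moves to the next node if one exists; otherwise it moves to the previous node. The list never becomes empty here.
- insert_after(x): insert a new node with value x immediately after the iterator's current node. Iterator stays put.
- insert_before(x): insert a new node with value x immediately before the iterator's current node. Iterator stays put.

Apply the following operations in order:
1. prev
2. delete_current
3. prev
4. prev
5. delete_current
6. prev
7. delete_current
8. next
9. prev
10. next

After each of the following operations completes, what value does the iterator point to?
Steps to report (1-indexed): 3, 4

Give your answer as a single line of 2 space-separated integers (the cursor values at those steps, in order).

Answer: 5 5

Derivation:
After 1 (prev): list=[3, 5, 2, 8] cursor@3
After 2 (delete_current): list=[5, 2, 8] cursor@5
After 3 (prev): list=[5, 2, 8] cursor@5
After 4 (prev): list=[5, 2, 8] cursor@5
After 5 (delete_current): list=[2, 8] cursor@2
After 6 (prev): list=[2, 8] cursor@2
After 7 (delete_current): list=[8] cursor@8
After 8 (next): list=[8] cursor@8
After 9 (prev): list=[8] cursor@8
After 10 (next): list=[8] cursor@8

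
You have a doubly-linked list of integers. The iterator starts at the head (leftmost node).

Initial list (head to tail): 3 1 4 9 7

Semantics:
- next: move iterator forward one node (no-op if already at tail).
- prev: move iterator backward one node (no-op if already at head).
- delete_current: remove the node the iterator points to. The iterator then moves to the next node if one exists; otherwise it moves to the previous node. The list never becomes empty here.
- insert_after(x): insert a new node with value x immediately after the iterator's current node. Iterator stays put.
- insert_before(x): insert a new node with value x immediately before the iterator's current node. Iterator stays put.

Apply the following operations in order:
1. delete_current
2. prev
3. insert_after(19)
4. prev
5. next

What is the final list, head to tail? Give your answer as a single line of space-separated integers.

After 1 (delete_current): list=[1, 4, 9, 7] cursor@1
After 2 (prev): list=[1, 4, 9, 7] cursor@1
After 3 (insert_after(19)): list=[1, 19, 4, 9, 7] cursor@1
After 4 (prev): list=[1, 19, 4, 9, 7] cursor@1
After 5 (next): list=[1, 19, 4, 9, 7] cursor@19

Answer: 1 19 4 9 7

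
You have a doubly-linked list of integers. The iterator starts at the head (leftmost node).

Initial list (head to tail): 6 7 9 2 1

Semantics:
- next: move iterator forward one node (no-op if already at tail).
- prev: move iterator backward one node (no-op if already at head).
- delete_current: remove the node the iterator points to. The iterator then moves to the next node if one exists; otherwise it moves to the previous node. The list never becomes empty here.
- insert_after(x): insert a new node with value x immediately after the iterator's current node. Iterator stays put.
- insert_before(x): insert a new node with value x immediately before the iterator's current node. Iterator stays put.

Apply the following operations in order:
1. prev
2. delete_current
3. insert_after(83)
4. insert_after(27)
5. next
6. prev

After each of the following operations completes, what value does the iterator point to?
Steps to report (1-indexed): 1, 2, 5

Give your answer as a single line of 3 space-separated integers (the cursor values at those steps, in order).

After 1 (prev): list=[6, 7, 9, 2, 1] cursor@6
After 2 (delete_current): list=[7, 9, 2, 1] cursor@7
After 3 (insert_after(83)): list=[7, 83, 9, 2, 1] cursor@7
After 4 (insert_after(27)): list=[7, 27, 83, 9, 2, 1] cursor@7
After 5 (next): list=[7, 27, 83, 9, 2, 1] cursor@27
After 6 (prev): list=[7, 27, 83, 9, 2, 1] cursor@7

Answer: 6 7 27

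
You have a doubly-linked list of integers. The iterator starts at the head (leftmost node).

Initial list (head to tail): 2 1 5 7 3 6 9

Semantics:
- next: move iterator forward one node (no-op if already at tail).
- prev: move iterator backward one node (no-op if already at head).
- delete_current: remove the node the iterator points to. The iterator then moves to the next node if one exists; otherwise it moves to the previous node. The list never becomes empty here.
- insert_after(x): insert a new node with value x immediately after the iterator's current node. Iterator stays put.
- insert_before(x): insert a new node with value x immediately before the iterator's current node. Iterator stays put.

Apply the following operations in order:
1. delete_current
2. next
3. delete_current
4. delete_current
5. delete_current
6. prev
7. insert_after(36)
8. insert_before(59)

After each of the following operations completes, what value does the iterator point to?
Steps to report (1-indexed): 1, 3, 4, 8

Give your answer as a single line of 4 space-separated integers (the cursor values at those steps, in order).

Answer: 1 7 3 1

Derivation:
After 1 (delete_current): list=[1, 5, 7, 3, 6, 9] cursor@1
After 2 (next): list=[1, 5, 7, 3, 6, 9] cursor@5
After 3 (delete_current): list=[1, 7, 3, 6, 9] cursor@7
After 4 (delete_current): list=[1, 3, 6, 9] cursor@3
After 5 (delete_current): list=[1, 6, 9] cursor@6
After 6 (prev): list=[1, 6, 9] cursor@1
After 7 (insert_after(36)): list=[1, 36, 6, 9] cursor@1
After 8 (insert_before(59)): list=[59, 1, 36, 6, 9] cursor@1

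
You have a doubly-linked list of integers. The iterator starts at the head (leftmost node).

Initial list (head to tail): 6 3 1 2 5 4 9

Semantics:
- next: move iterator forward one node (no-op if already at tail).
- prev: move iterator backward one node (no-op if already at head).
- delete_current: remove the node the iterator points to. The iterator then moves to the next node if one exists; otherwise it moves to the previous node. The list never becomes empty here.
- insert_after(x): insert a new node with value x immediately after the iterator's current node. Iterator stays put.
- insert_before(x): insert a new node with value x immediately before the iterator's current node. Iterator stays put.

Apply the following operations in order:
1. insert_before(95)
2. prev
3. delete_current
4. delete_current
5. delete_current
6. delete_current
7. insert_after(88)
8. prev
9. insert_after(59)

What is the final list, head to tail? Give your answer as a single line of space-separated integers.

After 1 (insert_before(95)): list=[95, 6, 3, 1, 2, 5, 4, 9] cursor@6
After 2 (prev): list=[95, 6, 3, 1, 2, 5, 4, 9] cursor@95
After 3 (delete_current): list=[6, 3, 1, 2, 5, 4, 9] cursor@6
After 4 (delete_current): list=[3, 1, 2, 5, 4, 9] cursor@3
After 5 (delete_current): list=[1, 2, 5, 4, 9] cursor@1
After 6 (delete_current): list=[2, 5, 4, 9] cursor@2
After 7 (insert_after(88)): list=[2, 88, 5, 4, 9] cursor@2
After 8 (prev): list=[2, 88, 5, 4, 9] cursor@2
After 9 (insert_after(59)): list=[2, 59, 88, 5, 4, 9] cursor@2

Answer: 2 59 88 5 4 9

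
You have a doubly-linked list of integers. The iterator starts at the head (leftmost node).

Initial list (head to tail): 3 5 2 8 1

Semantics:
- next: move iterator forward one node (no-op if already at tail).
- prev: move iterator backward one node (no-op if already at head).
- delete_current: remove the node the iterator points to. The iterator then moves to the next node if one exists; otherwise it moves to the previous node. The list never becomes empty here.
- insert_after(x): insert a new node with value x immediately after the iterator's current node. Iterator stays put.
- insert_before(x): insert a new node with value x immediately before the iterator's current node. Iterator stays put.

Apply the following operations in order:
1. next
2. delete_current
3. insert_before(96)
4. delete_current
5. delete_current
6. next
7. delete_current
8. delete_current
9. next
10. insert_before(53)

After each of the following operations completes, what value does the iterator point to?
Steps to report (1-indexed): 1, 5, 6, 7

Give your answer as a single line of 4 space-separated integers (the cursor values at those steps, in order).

After 1 (next): list=[3, 5, 2, 8, 1] cursor@5
After 2 (delete_current): list=[3, 2, 8, 1] cursor@2
After 3 (insert_before(96)): list=[3, 96, 2, 8, 1] cursor@2
After 4 (delete_current): list=[3, 96, 8, 1] cursor@8
After 5 (delete_current): list=[3, 96, 1] cursor@1
After 6 (next): list=[3, 96, 1] cursor@1
After 7 (delete_current): list=[3, 96] cursor@96
After 8 (delete_current): list=[3] cursor@3
After 9 (next): list=[3] cursor@3
After 10 (insert_before(53)): list=[53, 3] cursor@3

Answer: 5 1 1 96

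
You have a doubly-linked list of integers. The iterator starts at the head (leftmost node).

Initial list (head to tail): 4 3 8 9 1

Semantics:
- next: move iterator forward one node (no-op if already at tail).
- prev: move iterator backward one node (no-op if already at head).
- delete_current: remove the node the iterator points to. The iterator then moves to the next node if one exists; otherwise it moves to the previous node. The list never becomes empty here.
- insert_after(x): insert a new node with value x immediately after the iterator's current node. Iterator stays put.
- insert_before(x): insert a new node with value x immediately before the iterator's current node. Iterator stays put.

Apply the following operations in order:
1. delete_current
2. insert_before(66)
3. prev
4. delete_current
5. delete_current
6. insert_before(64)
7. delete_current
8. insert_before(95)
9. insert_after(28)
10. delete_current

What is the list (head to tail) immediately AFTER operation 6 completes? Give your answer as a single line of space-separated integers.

Answer: 64 8 9 1

Derivation:
After 1 (delete_current): list=[3, 8, 9, 1] cursor@3
After 2 (insert_before(66)): list=[66, 3, 8, 9, 1] cursor@3
After 3 (prev): list=[66, 3, 8, 9, 1] cursor@66
After 4 (delete_current): list=[3, 8, 9, 1] cursor@3
After 5 (delete_current): list=[8, 9, 1] cursor@8
After 6 (insert_before(64)): list=[64, 8, 9, 1] cursor@8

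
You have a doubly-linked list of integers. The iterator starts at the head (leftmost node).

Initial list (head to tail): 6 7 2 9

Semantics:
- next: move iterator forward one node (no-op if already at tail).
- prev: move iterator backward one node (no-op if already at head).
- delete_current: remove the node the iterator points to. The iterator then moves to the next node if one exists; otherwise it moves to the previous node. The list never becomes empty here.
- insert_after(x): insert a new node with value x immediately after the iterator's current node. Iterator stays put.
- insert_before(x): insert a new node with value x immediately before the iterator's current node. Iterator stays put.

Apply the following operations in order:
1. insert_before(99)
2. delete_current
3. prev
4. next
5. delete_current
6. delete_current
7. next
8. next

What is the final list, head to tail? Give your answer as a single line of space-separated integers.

After 1 (insert_before(99)): list=[99, 6, 7, 2, 9] cursor@6
After 2 (delete_current): list=[99, 7, 2, 9] cursor@7
After 3 (prev): list=[99, 7, 2, 9] cursor@99
After 4 (next): list=[99, 7, 2, 9] cursor@7
After 5 (delete_current): list=[99, 2, 9] cursor@2
After 6 (delete_current): list=[99, 9] cursor@9
After 7 (next): list=[99, 9] cursor@9
After 8 (next): list=[99, 9] cursor@9

Answer: 99 9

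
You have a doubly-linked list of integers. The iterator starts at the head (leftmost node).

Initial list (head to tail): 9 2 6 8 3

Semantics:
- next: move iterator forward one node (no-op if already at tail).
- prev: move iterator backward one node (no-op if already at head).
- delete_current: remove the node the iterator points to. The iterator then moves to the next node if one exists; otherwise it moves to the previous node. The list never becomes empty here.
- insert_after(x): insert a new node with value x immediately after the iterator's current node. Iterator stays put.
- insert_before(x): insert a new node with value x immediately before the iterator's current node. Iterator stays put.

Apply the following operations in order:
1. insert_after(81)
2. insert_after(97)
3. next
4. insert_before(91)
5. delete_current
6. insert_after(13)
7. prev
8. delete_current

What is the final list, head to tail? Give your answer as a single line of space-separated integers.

After 1 (insert_after(81)): list=[9, 81, 2, 6, 8, 3] cursor@9
After 2 (insert_after(97)): list=[9, 97, 81, 2, 6, 8, 3] cursor@9
After 3 (next): list=[9, 97, 81, 2, 6, 8, 3] cursor@97
After 4 (insert_before(91)): list=[9, 91, 97, 81, 2, 6, 8, 3] cursor@97
After 5 (delete_current): list=[9, 91, 81, 2, 6, 8, 3] cursor@81
After 6 (insert_after(13)): list=[9, 91, 81, 13, 2, 6, 8, 3] cursor@81
After 7 (prev): list=[9, 91, 81, 13, 2, 6, 8, 3] cursor@91
After 8 (delete_current): list=[9, 81, 13, 2, 6, 8, 3] cursor@81

Answer: 9 81 13 2 6 8 3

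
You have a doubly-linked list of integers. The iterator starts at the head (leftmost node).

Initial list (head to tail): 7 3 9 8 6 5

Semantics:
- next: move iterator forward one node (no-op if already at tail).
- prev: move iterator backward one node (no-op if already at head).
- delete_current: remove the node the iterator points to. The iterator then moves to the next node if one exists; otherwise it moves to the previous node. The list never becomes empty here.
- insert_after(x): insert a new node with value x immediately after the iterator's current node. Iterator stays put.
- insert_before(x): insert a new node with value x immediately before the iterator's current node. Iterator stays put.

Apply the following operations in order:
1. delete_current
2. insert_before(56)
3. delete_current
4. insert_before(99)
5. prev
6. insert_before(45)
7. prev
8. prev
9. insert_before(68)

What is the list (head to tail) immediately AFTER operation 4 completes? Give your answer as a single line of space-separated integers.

After 1 (delete_current): list=[3, 9, 8, 6, 5] cursor@3
After 2 (insert_before(56)): list=[56, 3, 9, 8, 6, 5] cursor@3
After 3 (delete_current): list=[56, 9, 8, 6, 5] cursor@9
After 4 (insert_before(99)): list=[56, 99, 9, 8, 6, 5] cursor@9

Answer: 56 99 9 8 6 5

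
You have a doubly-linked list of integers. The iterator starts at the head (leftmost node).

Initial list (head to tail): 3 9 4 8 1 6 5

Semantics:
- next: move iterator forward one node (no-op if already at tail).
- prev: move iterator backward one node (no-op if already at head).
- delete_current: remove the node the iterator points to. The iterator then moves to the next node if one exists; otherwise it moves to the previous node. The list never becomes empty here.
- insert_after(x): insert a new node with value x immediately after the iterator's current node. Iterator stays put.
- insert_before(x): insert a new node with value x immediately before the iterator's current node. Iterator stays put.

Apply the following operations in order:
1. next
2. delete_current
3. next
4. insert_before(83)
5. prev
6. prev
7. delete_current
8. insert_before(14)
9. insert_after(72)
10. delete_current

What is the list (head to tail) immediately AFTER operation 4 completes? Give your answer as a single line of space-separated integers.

After 1 (next): list=[3, 9, 4, 8, 1, 6, 5] cursor@9
After 2 (delete_current): list=[3, 4, 8, 1, 6, 5] cursor@4
After 3 (next): list=[3, 4, 8, 1, 6, 5] cursor@8
After 4 (insert_before(83)): list=[3, 4, 83, 8, 1, 6, 5] cursor@8

Answer: 3 4 83 8 1 6 5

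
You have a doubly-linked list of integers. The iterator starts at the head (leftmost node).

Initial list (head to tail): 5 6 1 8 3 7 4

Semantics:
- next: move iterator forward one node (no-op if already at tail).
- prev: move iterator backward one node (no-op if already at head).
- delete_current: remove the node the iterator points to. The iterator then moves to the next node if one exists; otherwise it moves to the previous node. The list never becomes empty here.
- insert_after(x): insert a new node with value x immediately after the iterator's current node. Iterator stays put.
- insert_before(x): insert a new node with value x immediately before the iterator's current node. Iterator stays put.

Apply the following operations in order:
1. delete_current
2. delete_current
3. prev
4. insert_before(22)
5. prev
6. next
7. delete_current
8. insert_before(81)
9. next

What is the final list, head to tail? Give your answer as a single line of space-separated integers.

Answer: 22 81 8 3 7 4

Derivation:
After 1 (delete_current): list=[6, 1, 8, 3, 7, 4] cursor@6
After 2 (delete_current): list=[1, 8, 3, 7, 4] cursor@1
After 3 (prev): list=[1, 8, 3, 7, 4] cursor@1
After 4 (insert_before(22)): list=[22, 1, 8, 3, 7, 4] cursor@1
After 5 (prev): list=[22, 1, 8, 3, 7, 4] cursor@22
After 6 (next): list=[22, 1, 8, 3, 7, 4] cursor@1
After 7 (delete_current): list=[22, 8, 3, 7, 4] cursor@8
After 8 (insert_before(81)): list=[22, 81, 8, 3, 7, 4] cursor@8
After 9 (next): list=[22, 81, 8, 3, 7, 4] cursor@3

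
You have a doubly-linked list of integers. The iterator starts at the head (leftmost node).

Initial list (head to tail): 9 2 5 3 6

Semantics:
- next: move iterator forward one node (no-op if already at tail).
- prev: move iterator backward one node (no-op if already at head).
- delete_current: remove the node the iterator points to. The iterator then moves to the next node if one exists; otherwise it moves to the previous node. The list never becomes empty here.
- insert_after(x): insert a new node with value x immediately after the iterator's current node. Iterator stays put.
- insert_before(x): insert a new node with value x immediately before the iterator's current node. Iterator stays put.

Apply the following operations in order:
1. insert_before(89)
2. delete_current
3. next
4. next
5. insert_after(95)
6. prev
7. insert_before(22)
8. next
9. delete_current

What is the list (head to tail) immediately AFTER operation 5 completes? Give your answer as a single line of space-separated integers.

After 1 (insert_before(89)): list=[89, 9, 2, 5, 3, 6] cursor@9
After 2 (delete_current): list=[89, 2, 5, 3, 6] cursor@2
After 3 (next): list=[89, 2, 5, 3, 6] cursor@5
After 4 (next): list=[89, 2, 5, 3, 6] cursor@3
After 5 (insert_after(95)): list=[89, 2, 5, 3, 95, 6] cursor@3

Answer: 89 2 5 3 95 6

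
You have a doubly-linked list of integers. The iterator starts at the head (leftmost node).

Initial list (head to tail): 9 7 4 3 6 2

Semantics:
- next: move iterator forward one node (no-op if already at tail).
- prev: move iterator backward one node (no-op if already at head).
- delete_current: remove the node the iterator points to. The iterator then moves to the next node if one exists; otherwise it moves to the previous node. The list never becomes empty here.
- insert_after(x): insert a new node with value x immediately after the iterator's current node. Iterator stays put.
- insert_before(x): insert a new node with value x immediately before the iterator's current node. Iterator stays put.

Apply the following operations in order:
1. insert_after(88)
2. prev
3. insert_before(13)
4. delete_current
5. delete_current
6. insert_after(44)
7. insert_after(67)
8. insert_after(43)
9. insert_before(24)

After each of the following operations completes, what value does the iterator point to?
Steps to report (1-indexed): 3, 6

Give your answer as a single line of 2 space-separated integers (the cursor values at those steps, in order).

Answer: 9 7

Derivation:
After 1 (insert_after(88)): list=[9, 88, 7, 4, 3, 6, 2] cursor@9
After 2 (prev): list=[9, 88, 7, 4, 3, 6, 2] cursor@9
After 3 (insert_before(13)): list=[13, 9, 88, 7, 4, 3, 6, 2] cursor@9
After 4 (delete_current): list=[13, 88, 7, 4, 3, 6, 2] cursor@88
After 5 (delete_current): list=[13, 7, 4, 3, 6, 2] cursor@7
After 6 (insert_after(44)): list=[13, 7, 44, 4, 3, 6, 2] cursor@7
After 7 (insert_after(67)): list=[13, 7, 67, 44, 4, 3, 6, 2] cursor@7
After 8 (insert_after(43)): list=[13, 7, 43, 67, 44, 4, 3, 6, 2] cursor@7
After 9 (insert_before(24)): list=[13, 24, 7, 43, 67, 44, 4, 3, 6, 2] cursor@7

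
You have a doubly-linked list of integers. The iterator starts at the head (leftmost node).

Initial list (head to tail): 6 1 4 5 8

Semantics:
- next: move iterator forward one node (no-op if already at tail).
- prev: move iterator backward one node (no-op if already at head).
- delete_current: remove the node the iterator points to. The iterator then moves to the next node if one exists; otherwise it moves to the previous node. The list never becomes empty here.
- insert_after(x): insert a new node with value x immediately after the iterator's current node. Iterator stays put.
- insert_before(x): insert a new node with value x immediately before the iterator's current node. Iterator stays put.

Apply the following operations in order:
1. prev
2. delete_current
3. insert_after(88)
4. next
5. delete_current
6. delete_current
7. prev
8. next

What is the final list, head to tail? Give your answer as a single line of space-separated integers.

Answer: 1 5 8

Derivation:
After 1 (prev): list=[6, 1, 4, 5, 8] cursor@6
After 2 (delete_current): list=[1, 4, 5, 8] cursor@1
After 3 (insert_after(88)): list=[1, 88, 4, 5, 8] cursor@1
After 4 (next): list=[1, 88, 4, 5, 8] cursor@88
After 5 (delete_current): list=[1, 4, 5, 8] cursor@4
After 6 (delete_current): list=[1, 5, 8] cursor@5
After 7 (prev): list=[1, 5, 8] cursor@1
After 8 (next): list=[1, 5, 8] cursor@5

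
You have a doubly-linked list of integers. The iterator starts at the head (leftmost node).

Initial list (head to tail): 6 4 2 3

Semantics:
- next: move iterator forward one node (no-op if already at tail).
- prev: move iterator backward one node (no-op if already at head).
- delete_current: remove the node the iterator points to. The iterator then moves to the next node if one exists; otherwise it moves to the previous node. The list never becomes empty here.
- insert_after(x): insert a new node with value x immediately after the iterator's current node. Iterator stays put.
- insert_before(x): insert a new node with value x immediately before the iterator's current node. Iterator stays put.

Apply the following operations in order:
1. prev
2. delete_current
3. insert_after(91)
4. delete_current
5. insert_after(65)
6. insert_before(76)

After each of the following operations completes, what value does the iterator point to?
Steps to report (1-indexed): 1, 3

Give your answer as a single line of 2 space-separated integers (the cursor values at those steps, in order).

Answer: 6 4

Derivation:
After 1 (prev): list=[6, 4, 2, 3] cursor@6
After 2 (delete_current): list=[4, 2, 3] cursor@4
After 3 (insert_after(91)): list=[4, 91, 2, 3] cursor@4
After 4 (delete_current): list=[91, 2, 3] cursor@91
After 5 (insert_after(65)): list=[91, 65, 2, 3] cursor@91
After 6 (insert_before(76)): list=[76, 91, 65, 2, 3] cursor@91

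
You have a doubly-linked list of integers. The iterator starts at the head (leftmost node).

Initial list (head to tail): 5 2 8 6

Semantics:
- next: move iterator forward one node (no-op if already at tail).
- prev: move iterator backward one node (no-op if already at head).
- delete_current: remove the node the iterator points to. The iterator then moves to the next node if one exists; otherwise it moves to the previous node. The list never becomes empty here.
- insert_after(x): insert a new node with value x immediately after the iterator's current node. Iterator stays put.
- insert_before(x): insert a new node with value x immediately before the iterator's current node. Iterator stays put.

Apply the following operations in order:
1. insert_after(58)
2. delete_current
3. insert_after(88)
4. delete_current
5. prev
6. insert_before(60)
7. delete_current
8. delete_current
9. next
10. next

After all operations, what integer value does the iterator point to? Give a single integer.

Answer: 6

Derivation:
After 1 (insert_after(58)): list=[5, 58, 2, 8, 6] cursor@5
After 2 (delete_current): list=[58, 2, 8, 6] cursor@58
After 3 (insert_after(88)): list=[58, 88, 2, 8, 6] cursor@58
After 4 (delete_current): list=[88, 2, 8, 6] cursor@88
After 5 (prev): list=[88, 2, 8, 6] cursor@88
After 6 (insert_before(60)): list=[60, 88, 2, 8, 6] cursor@88
After 7 (delete_current): list=[60, 2, 8, 6] cursor@2
After 8 (delete_current): list=[60, 8, 6] cursor@8
After 9 (next): list=[60, 8, 6] cursor@6
After 10 (next): list=[60, 8, 6] cursor@6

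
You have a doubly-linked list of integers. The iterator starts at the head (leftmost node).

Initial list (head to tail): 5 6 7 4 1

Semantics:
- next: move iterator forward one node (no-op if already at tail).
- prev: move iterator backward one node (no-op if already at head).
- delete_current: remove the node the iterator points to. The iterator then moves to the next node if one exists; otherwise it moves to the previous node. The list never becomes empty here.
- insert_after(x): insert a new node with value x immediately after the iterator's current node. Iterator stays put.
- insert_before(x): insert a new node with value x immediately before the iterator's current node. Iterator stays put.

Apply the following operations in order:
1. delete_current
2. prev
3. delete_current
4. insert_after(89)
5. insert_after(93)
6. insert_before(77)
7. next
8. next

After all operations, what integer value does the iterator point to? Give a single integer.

Answer: 89

Derivation:
After 1 (delete_current): list=[6, 7, 4, 1] cursor@6
After 2 (prev): list=[6, 7, 4, 1] cursor@6
After 3 (delete_current): list=[7, 4, 1] cursor@7
After 4 (insert_after(89)): list=[7, 89, 4, 1] cursor@7
After 5 (insert_after(93)): list=[7, 93, 89, 4, 1] cursor@7
After 6 (insert_before(77)): list=[77, 7, 93, 89, 4, 1] cursor@7
After 7 (next): list=[77, 7, 93, 89, 4, 1] cursor@93
After 8 (next): list=[77, 7, 93, 89, 4, 1] cursor@89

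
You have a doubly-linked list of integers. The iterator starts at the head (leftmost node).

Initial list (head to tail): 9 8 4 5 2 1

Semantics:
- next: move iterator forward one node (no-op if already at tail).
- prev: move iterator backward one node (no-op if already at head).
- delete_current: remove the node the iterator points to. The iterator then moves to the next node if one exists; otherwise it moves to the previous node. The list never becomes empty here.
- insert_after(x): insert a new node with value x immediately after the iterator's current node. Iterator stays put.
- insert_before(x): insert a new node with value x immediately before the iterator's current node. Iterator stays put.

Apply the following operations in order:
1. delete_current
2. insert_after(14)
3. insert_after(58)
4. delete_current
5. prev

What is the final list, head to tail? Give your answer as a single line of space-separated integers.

After 1 (delete_current): list=[8, 4, 5, 2, 1] cursor@8
After 2 (insert_after(14)): list=[8, 14, 4, 5, 2, 1] cursor@8
After 3 (insert_after(58)): list=[8, 58, 14, 4, 5, 2, 1] cursor@8
After 4 (delete_current): list=[58, 14, 4, 5, 2, 1] cursor@58
After 5 (prev): list=[58, 14, 4, 5, 2, 1] cursor@58

Answer: 58 14 4 5 2 1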